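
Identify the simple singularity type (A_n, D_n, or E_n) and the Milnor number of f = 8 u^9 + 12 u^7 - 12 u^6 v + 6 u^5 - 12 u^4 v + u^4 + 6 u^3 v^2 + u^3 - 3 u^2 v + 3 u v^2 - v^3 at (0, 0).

Type E_{6}, Milnor number mu = 6.

The Hessian of f at 0 has rank 0. Corank 2; j^3 = (u - v)^3 is a perfect cube, so E-series; the 4-jet and mu = 6 give E_6.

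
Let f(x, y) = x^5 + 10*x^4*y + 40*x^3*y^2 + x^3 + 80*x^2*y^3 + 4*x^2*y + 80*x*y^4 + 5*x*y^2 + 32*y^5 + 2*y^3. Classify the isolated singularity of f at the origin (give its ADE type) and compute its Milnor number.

Type D_6, Milnor number mu = 6.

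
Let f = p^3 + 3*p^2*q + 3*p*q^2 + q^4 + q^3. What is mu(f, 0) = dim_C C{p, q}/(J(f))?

The Hessian of f at 0 has rank 0. Corank 2; j^3 = (p + q)^3 is a perfect cube, so E-series; the 4-jet and mu = 6 give E_6.

6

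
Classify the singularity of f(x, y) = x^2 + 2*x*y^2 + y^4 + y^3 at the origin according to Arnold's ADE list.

The Hessian of f at 0 is [[2, 0], [0, 0]] with rank 1, so corank 1. A Groebner basis of the Jacobian ideal J(f) in C{x,y} is {y^2, x}; counting standard monomials gives mu = 2. Corank 1: A-series; mu = 2 gives A_2.

A_2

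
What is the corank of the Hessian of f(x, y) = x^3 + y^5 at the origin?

Hessian at 0 has rank 0.

2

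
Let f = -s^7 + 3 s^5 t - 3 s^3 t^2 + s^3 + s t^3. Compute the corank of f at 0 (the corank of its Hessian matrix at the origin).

2

Hessian at 0 has rank 0.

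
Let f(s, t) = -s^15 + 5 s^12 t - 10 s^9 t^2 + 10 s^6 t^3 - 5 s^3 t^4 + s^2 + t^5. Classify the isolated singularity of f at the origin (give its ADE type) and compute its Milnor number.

Type A4, Milnor number mu = 4.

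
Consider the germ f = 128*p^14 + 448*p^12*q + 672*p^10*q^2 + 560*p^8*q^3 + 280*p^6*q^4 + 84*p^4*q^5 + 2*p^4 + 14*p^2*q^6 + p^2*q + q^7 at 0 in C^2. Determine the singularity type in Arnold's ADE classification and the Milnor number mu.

Type D_{8}, Milnor number mu = 8.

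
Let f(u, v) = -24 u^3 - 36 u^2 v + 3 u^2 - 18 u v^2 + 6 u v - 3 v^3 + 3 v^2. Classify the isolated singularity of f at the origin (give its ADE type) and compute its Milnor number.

Type A_2, Milnor number mu = 2.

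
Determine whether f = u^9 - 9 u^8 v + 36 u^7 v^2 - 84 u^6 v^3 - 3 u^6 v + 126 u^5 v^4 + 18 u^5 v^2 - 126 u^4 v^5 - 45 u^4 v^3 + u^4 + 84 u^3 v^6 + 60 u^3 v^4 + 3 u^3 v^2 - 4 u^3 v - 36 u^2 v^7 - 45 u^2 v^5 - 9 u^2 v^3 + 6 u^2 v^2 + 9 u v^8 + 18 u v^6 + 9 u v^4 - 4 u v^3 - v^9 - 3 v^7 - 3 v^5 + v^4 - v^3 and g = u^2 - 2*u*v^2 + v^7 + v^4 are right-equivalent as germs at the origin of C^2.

The Hessian of f at 0 has rank 0. Corank 2; j^3 = -v^3 is a perfect cube, so E-series; the 4-jet and mu = 6 give E_6. The Hessian of g at 0 has rank 1. Corank 1: A-series; mu = 6 gives A_6. f is E_6 but g is A_6, hence not right-equivalent.

No.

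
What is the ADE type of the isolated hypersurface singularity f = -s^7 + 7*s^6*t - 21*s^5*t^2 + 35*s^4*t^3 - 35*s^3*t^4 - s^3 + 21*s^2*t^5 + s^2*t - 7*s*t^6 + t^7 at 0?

The Hessian of f at 0 is [[0, 0], [0, 0]] with rank 0, so corank 2. A Groebner basis of the Jacobian ideal J(f) in C{s,t} is {s*t/7 + t^6, s*t^2, s^2 - s*t}; counting standard monomials gives mu = 8. Corank 2; j^3 = -s^2*(s - t) has shape L^2 M (L != M), so D-series; mu = 8 gives D_8.

D8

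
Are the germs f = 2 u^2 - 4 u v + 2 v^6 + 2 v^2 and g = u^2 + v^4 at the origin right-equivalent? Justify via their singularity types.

No.

The Hessian of f at 0 has rank 1. Corank 1: A-series; mu = 5 gives A_5. The Hessian of g at 0 has rank 1. Corank 1: A-series; mu = 3 gives A_3. f is A_5 but g is A_3, hence not right-equivalent.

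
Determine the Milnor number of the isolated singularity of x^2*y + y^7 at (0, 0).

The Hessian of f at 0 has rank 0. Corank 2; j^3 = x^2*y has shape L^2 M (L != M), so D-series; mu = 8 gives D_8.

8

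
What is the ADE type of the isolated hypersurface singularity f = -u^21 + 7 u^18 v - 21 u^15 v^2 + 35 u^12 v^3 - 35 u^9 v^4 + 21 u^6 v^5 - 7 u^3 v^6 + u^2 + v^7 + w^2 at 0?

The Hessian of f at 0 is [[2, 0, 0], [0, 0, 0], [0, 0, 2]] with rank 2, so corank 1. A Groebner basis of the Jacobian ideal J(f) in C{u,v,w} is {v^6, u, w}; counting standard monomials gives mu = 6. Corank 1: A-series; mu = 6 gives A_6.

A6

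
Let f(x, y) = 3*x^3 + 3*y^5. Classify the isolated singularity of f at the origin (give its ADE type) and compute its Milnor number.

Type E_8, Milnor number mu = 8.

The Hessian of f at 0 is [[0, 0], [0, 0]] with rank 0, so corank 2. A Groebner basis of the Jacobian ideal J(f) in C{x,y} is {y^4, x^2}; counting standard monomials gives mu = 8. Corank 2; j^3 = 3*x^3 is a perfect cube, so E-series; the 5-jet and mu = 8 give E_8.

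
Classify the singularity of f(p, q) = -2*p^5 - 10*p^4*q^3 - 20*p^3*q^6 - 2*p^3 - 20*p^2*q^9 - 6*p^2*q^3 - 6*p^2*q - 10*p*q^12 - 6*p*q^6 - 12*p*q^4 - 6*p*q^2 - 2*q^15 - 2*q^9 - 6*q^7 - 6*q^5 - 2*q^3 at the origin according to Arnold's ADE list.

The Hessian of f at 0 has rank 0. Corank 2; j^3 = -2*(p + q)^3 is a perfect cube, so E-series; the 5-jet and mu = 8 give E_8.

E_{8}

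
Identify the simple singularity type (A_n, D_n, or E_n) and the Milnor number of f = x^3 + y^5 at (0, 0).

The Hessian of f at 0 is [[0, 0], [0, 0]] with rank 0, so corank 2. A Groebner basis of the Jacobian ideal J(f) in C{x,y} is {y^4, x^2}; counting standard monomials gives mu = 8. Corank 2; j^3 = x^3 is a perfect cube, so E-series; the 5-jet and mu = 8 give E_8.

Type E8, Milnor number mu = 8.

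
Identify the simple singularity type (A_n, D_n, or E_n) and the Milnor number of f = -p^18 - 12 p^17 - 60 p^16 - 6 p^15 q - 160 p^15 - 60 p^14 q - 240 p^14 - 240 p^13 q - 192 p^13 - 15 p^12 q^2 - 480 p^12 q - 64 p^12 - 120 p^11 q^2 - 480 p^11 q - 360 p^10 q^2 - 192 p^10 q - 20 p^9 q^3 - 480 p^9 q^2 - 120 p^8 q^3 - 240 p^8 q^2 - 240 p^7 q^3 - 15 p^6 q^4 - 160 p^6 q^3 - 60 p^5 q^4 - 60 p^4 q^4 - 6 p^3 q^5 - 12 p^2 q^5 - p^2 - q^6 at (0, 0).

Type A5, Milnor number mu = 5.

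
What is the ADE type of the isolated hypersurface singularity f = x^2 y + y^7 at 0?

The Hessian of f at 0 is [[0, 0], [0, 0]] with rank 0, so corank 2. A Groebner basis of the Jacobian ideal J(f) in C{x,y} is {x^2/7 + y^6, x^3, x*y}; counting standard monomials gives mu = 8. Corank 2; j^3 = x^2*y has shape L^2 M (L != M), so D-series; mu = 8 gives D_8.

D_8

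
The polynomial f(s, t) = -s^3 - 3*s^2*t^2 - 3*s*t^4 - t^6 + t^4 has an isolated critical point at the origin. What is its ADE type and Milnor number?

Type E_6, Milnor number mu = 6.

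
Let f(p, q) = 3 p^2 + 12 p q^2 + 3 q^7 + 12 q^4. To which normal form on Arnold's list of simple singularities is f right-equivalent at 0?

A_6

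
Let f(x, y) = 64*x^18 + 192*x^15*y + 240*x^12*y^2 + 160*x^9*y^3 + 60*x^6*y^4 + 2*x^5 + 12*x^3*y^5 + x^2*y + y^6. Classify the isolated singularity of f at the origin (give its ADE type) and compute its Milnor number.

The Hessian of f at 0 has rank 0. Corank 2; j^3 = x^2*y has shape L^2 M (L != M), so D-series; mu = 7 gives D_7.

Type D_7, Milnor number mu = 7.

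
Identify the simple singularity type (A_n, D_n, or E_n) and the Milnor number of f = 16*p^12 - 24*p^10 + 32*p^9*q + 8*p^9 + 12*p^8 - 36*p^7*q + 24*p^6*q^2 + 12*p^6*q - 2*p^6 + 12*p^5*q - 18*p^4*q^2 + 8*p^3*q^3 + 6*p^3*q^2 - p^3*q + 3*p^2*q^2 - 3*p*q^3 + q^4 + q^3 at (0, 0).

Type E_{7}, Milnor number mu = 7.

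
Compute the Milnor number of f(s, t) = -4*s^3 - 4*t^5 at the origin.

The Hessian of f at 0 has rank 0. Corank 2; j^3 = -4*s^3 is a perfect cube, so E-series; the 5-jet and mu = 8 give E_8.

8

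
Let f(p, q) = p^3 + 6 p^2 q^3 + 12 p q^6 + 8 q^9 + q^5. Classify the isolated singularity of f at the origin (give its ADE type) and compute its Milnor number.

Type E_{8}, Milnor number mu = 8.

The Hessian of f at 0 has rank 0. Corank 2; j^3 = p^3 is a perfect cube, so E-series; the 5-jet and mu = 8 give E_8.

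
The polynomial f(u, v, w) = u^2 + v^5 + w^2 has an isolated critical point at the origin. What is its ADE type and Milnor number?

Type A_4, Milnor number mu = 4.

The Hessian of f at 0 is [[2, 0, 0], [0, 0, 0], [0, 0, 2]] with rank 2, so corank 1. A Groebner basis of the Jacobian ideal J(f) in C{u,v,w} is {v^4, u, w}; counting standard monomials gives mu = 4. Corank 1: A-series; mu = 4 gives A_4.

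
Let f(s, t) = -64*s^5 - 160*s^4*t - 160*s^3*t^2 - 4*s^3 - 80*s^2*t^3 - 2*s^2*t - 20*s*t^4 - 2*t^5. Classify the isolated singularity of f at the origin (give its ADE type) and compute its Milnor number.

Type D_{6}, Milnor number mu = 6.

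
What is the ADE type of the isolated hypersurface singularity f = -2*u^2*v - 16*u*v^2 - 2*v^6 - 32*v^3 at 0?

The Hessian of f at 0 is [[0, 0], [0, 0]] with rank 0, so corank 2. A Groebner basis of the Jacobian ideal J(f) in C{u,v} is {u^2/6 + v^5 - 8*v^2/3, u^3 + 64*v^3, u*v + 4*v^2}; counting standard monomials gives mu = 7. Corank 2; j^3 = -2*v*(u + 4*v)^2 has shape L^2 M (L != M), so D-series; mu = 7 gives D_7.

D7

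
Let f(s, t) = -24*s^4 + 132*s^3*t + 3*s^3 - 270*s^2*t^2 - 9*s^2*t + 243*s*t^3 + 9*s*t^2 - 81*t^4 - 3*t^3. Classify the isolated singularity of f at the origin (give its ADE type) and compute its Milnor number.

The Hessian of f at 0 is [[0, 0], [0, 0]] with rank 0, so corank 2. A Groebner basis of the Jacobian ideal J(f) in C{s,t} is {3*s^2/4 - 3*s*t/2 + t^4 + t^3/4 + 3*t^2/4, s^3 - 15*s^2/4 + 15*s*t/2 - 9*t^3/4 - 15*t^2/4, s^2*t - 9*s^2/4 + 9*s*t/2 - 7*t^3/4 - 9*t^2/4, -s^2 + s*t^2 + 2*s*t - 4*t^3/3 - t^2}; counting standard monomials gives mu = 7. Corank 2; j^3 = 3*(s - t)^3 is a perfect cube, so E-series; the 4-jet and mu = 7 give E_7.

Type E7, Milnor number mu = 7.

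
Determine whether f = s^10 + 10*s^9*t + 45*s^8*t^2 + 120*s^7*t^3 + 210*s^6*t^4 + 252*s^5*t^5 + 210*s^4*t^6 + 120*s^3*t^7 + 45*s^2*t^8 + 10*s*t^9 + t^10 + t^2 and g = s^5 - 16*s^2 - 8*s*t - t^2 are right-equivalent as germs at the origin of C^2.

No.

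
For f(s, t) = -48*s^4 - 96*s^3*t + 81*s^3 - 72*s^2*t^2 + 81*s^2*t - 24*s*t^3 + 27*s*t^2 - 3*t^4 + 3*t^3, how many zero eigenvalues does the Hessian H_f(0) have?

2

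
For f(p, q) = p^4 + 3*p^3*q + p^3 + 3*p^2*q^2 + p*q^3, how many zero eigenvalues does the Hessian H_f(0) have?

Hessian at 0 has rank 0.

2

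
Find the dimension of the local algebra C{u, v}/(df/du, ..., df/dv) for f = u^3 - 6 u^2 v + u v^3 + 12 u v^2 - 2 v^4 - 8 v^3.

7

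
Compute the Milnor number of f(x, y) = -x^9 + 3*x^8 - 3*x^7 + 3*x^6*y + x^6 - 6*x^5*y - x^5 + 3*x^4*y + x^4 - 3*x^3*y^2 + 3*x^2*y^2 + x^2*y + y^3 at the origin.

The Hessian of f at 0 is [[0, 0], [0, 0]] with rank 0, so corank 2. A Groebner basis of the Jacobian ideal J(f) in C{x,y} is {y^3, x^2 + 3*y^2, x*y}; counting standard monomials gives mu = 4. Corank 2; j^3 = y*(x^2 + y^2) splits into three distinct lines over C (the quadratic factor has nonzero discriminant), so D_4.

4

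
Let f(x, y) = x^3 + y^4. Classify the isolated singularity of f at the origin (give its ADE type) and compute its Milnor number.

The Hessian of f at 0 has rank 0. Corank 2; j^3 = x^3 is a perfect cube, so E-series; the 4-jet and mu = 6 give E_6.

Type E_{6}, Milnor number mu = 6.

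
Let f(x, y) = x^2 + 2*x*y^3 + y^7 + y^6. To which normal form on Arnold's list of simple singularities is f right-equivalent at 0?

A6

The Hessian of f at 0 has rank 1. Corank 1: A-series; mu = 6 gives A_6.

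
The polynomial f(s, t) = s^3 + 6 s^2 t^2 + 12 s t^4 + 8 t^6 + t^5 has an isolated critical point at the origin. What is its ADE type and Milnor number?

The Hessian of f at 0 has rank 0. Corank 2; j^3 = s^3 is a perfect cube, so E-series; the 5-jet and mu = 8 give E_8.

Type E_{8}, Milnor number mu = 8.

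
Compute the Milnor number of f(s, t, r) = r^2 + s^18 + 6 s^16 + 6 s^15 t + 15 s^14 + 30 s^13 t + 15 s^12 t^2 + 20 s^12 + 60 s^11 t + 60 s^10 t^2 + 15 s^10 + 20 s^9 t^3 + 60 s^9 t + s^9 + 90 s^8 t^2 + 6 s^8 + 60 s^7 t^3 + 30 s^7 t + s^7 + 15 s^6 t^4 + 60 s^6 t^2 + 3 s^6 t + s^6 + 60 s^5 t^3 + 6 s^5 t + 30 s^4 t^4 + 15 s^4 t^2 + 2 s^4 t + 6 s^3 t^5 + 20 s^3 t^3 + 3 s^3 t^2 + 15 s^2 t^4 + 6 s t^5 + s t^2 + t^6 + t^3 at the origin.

7

The Hessian of f at 0 is [[0, 0, 0], [0, 0, 0], [0, 0, 2]] with rank 1, so corank 2. A Groebner basis of the Jacobian ideal J(f) in C{s,t,r} is {s^4 + s*t + t^2, s^2*t - t^2/6, s*t^2, t^3, r}; counting standard monomials gives mu = 7. Corank 2; j^3 = t^2*(s + t) has shape L^2 M (L != M), so D-series; mu = 7 gives D_7.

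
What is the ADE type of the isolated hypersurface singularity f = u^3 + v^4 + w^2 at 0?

The Hessian of f at 0 has rank 1. Corank 2; j^3 = u^3 is a perfect cube, so E-series; the 4-jet and mu = 6 give E_6.

E6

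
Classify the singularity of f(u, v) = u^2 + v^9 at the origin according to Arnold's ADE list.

A_{8}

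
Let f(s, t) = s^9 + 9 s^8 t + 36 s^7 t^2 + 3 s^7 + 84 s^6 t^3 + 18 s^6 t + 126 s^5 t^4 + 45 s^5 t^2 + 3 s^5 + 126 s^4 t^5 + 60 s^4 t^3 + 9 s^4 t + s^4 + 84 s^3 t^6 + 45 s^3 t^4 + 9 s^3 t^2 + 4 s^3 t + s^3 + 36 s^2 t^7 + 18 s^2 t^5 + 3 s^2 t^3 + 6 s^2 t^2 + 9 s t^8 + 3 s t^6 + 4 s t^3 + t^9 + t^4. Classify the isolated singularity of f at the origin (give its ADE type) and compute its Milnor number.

Type E6, Milnor number mu = 6.

The Hessian of f at 0 is [[0, 0], [0, 0]] with rank 0, so corank 2. A Groebner basis of the Jacobian ideal J(f) in C{s,t} is {t^4, s*t^2 + t^3/3, s^2}; counting standard monomials gives mu = 6. Corank 2; j^3 = s^3 is a perfect cube, so E-series; the 4-jet and mu = 6 give E_6.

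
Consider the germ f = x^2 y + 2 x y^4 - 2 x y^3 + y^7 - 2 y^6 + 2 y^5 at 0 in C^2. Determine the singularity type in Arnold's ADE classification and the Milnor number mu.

The Hessian of f at 0 has rank 0. Corank 2; j^3 = x^2*y has shape L^2 M (L != M), so D-series; mu = 6 gives D_6.

Type D_6, Milnor number mu = 6.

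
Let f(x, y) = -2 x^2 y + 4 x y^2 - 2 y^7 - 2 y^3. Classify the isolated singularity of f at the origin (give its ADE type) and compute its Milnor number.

Type D_8, Milnor number mu = 8.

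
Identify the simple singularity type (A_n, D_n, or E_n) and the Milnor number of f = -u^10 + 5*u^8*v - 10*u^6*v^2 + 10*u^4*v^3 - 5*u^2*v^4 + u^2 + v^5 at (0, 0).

Type A_4, Milnor number mu = 4.

The Hessian of f at 0 is [[2, 0], [0, 0]] with rank 1, so corank 1. A Groebner basis of the Jacobian ideal J(f) in C{u,v} is {v^4, u}; counting standard monomials gives mu = 4. Corank 1: A-series; mu = 4 gives A_4.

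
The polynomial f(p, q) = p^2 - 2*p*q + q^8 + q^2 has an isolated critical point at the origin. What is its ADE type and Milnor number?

Type A_7, Milnor number mu = 7.

The Hessian of f at 0 has rank 1. Corank 1: A-series; mu = 7 gives A_7.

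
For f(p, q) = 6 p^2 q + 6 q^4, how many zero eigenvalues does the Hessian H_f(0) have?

2

The Hessian at 0 is [[0, 0], [0, 0]] of rank 0; hence corank 2.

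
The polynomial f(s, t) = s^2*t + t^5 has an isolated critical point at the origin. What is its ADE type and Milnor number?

Type D6, Milnor number mu = 6.

The Hessian of f at 0 is [[0, 0], [0, 0]] with rank 0, so corank 2. A Groebner basis of the Jacobian ideal J(f) in C{s,t} is {s^2/5 + t^4, s^3, s*t}; counting standard monomials gives mu = 6. Corank 2; j^3 = s^2*t has shape L^2 M (L != M), so D-series; mu = 6 gives D_6.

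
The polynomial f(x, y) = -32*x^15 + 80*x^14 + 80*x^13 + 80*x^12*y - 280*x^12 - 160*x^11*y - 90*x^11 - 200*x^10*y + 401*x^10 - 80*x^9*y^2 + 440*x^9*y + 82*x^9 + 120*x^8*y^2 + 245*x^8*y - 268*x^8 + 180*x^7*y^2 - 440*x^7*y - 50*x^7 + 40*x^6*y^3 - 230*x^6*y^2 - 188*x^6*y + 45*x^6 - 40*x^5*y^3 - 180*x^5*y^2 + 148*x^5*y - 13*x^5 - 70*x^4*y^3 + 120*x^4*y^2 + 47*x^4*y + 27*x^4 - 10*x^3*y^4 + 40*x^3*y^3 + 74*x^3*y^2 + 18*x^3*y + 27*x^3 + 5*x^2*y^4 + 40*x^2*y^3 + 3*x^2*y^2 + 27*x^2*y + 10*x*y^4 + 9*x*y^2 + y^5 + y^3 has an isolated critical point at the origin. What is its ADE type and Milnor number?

The Hessian of f at 0 is [[0, 0], [0, 0]] with rank 0, so corank 2. A Groebner basis of the Jacobian ideal J(f) in C{x,y} is {2187*x^2/8 + x*y^3 + 81*x*y^2/4 + 729*x*y/4 + 27*y^3/4 + 243*y^2/8, -729*x^2 - 54*x*y^2 - 486*x*y + y^4 - 18*y^3 - 81*y^2, x^3 + 9*x^2/4 - x*y^2/6 + 3*x*y/2 - y^3/54 + y^2/4, x^2*y - 9*x^2/4 + x*y^2/2 - 3*x*y/2 + y^3/18 - y^2/4}; counting standard monomials gives mu = 8. Corank 2; j^3 = (3*x + y)^3 is a perfect cube, so E-series; the 5-jet and mu = 8 give E_8.

Type E8, Milnor number mu = 8.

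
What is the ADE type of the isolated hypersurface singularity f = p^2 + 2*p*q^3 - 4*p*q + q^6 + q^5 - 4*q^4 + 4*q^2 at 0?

A_4

The Hessian of f at 0 is [[2, -4], [-4, 8]] with rank 1, so corank 1. A Groebner basis of the Jacobian ideal J(f) in C{p,q} is {p + q^3 - 2*q, p^2 - 4*q^2, p*q - 2*q^2}; counting standard monomials gives mu = 4. Corank 1: A-series; mu = 4 gives A_4.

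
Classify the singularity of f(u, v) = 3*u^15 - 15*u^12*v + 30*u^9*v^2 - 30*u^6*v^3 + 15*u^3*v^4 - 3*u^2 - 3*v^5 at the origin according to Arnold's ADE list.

The Hessian of f at 0 has rank 1. Corank 1: A-series; mu = 4 gives A_4.

A4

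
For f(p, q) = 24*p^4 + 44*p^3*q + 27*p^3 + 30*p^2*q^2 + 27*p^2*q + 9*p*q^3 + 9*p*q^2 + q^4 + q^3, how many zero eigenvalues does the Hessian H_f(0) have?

2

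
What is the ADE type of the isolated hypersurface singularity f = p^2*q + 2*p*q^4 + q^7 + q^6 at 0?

D7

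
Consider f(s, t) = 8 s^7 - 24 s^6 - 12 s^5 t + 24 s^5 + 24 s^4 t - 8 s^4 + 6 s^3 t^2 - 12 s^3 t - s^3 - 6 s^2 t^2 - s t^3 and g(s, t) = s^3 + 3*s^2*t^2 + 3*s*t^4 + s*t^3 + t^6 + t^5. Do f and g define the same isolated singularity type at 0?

Yes.

The Hessian of f at 0 has rank 0. Corank 2; j^3 = -s^3 is a perfect cube, so E-series; the 4-jet and mu = 7 give E_7. The Hessian of g at 0 has rank 0. Corank 2; j^3 = s^3 is a perfect cube, so E-series; the 4-jet and mu = 7 give E_7. Both have type E_7, hence right-equivalent.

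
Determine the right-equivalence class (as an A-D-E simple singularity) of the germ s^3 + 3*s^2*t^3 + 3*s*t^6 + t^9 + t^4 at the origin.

E6

The Hessian of f at 0 is [[0, 0], [0, 0]] with rank 0, so corank 2. A Groebner basis of the Jacobian ideal J(f) in C{s,t} is {t^3, s^2}; counting standard monomials gives mu = 6. Corank 2; j^3 = s^3 is a perfect cube, so E-series; the 4-jet and mu = 6 give E_6.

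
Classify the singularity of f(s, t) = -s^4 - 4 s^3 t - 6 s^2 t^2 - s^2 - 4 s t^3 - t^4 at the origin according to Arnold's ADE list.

The Hessian of f at 0 has rank 1. Corank 1: A-series; mu = 3 gives A_3.

A_{3}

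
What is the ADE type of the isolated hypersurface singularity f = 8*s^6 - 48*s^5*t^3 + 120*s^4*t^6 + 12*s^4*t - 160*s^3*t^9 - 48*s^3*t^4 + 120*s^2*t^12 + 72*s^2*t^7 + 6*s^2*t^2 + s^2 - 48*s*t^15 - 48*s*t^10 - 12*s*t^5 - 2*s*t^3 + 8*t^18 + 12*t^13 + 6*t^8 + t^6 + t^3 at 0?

The Hessian of f at 0 is [[2, 0], [0, 0]] with rank 1, so corank 1. A Groebner basis of the Jacobian ideal J(f) in C{s,t} is {t^2, s}; counting standard monomials gives mu = 2. Corank 1: A-series; mu = 2 gives A_2.

A_{2}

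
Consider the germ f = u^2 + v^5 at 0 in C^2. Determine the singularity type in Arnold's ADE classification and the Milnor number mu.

Type A_{4}, Milnor number mu = 4.

The Hessian of f at 0 has rank 1. Corank 1: A-series; mu = 4 gives A_4.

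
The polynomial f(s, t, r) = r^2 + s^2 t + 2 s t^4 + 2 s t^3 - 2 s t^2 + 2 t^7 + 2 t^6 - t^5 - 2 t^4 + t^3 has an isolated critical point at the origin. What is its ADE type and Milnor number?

Type D_{8}, Milnor number mu = 8.

The Hessian of f at 0 has rank 1. Corank 2; j^3 = t*(s - t)^2 has shape L^2 M (L != M), so D-series; mu = 8 gives D_8.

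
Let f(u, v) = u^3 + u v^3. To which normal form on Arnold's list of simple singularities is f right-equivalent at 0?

E_{7}

The Hessian of f at 0 has rank 0. Corank 2; j^3 = u^3 is a perfect cube, so E-series; the 4-jet and mu = 7 give E_7.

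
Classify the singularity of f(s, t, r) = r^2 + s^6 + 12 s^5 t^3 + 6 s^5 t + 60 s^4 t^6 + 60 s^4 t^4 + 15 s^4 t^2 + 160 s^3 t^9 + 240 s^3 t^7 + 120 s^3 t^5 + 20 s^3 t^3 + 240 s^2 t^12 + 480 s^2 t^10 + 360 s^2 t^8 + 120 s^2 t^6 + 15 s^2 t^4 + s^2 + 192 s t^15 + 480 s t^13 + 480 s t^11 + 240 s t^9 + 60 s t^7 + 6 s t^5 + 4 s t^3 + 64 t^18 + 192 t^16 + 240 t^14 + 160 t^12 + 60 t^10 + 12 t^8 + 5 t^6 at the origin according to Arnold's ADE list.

A_{5}

The Hessian of f at 0 is [[2, 0, 0], [0, 0, 0], [0, 0, 2]] with rank 2, so corank 1. A Groebner basis of the Jacobian ideal J(f) in C{s,t,r} is {s*t^2, s/2 + t^3, s^2, r}; counting standard monomials gives mu = 5. Corank 1: A-series; mu = 5 gives A_5.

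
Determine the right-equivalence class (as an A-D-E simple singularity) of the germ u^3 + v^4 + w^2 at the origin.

E_{6}

The Hessian of f at 0 is [[0, 0, 0], [0, 0, 0], [0, 0, 2]] with rank 1, so corank 2. A Groebner basis of the Jacobian ideal J(f) in C{u,v,w} is {v^3, u^2, w}; counting standard monomials gives mu = 6. Corank 2; j^3 = u^3 is a perfect cube, so E-series; the 4-jet and mu = 6 give E_6.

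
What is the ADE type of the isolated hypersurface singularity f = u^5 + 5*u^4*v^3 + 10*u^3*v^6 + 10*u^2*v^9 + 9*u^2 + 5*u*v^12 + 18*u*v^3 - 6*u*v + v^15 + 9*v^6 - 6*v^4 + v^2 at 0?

A_4

The Hessian of f at 0 has rank 1. Corank 1: A-series; mu = 4 gives A_4.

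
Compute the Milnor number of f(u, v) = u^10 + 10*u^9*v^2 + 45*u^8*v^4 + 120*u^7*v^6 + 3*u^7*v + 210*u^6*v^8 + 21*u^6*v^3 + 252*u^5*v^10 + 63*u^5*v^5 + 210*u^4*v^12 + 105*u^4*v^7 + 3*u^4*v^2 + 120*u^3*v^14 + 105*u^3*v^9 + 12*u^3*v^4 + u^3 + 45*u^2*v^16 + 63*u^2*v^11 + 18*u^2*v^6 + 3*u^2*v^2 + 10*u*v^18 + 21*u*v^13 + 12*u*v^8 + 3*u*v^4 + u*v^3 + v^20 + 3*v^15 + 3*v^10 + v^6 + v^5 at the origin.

7

The Hessian of f at 0 is [[0, 0], [0, 0]] with rank 0, so corank 2. A Groebner basis of the Jacobian ideal J(f) in C{u,v} is {-u^2 + v^4 - v^3/3, u^3, u^2*v + u^2/3 + v^3/9, u^2 + u*v^2 + v^3/3}; counting standard monomials gives mu = 7. Corank 2; j^3 = u^3 is a perfect cube, so E-series; the 4-jet and mu = 7 give E_7.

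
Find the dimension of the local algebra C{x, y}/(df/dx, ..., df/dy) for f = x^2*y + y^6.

The Hessian of f at 0 is [[0, 0], [0, 0]] with rank 0, so corank 2. A Groebner basis of the Jacobian ideal J(f) in C{x,y} is {x^2/6 + y^5, x^3, x*y}; counting standard monomials gives mu = 7. Corank 2; j^3 = x^2*y has shape L^2 M (L != M), so D-series; mu = 7 gives D_7.

7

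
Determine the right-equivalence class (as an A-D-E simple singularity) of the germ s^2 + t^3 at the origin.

A_{2}

The Hessian of f at 0 has rank 1. Corank 1: A-series; mu = 2 gives A_2.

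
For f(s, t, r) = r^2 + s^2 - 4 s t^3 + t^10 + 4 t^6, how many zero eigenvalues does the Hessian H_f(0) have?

1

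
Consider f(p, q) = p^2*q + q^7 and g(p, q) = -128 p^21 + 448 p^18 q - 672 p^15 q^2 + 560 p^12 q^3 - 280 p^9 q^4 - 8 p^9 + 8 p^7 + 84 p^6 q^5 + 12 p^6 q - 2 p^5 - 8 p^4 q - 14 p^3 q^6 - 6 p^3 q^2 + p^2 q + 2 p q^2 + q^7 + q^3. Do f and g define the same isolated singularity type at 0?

Yes.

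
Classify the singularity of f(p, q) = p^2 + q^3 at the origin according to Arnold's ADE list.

A2

The Hessian of f at 0 has rank 1. Corank 1: A-series; mu = 2 gives A_2.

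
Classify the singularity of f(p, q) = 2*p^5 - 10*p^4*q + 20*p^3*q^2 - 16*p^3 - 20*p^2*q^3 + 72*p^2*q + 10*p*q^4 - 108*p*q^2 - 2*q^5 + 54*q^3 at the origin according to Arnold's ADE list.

E8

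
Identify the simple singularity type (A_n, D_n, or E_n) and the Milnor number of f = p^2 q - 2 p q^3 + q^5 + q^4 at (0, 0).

The Hessian of f at 0 has rank 0. Corank 2; j^3 = p^2*q has shape L^2 M (L != M), so D-series; mu = 5 gives D_5.

Type D_5, Milnor number mu = 5.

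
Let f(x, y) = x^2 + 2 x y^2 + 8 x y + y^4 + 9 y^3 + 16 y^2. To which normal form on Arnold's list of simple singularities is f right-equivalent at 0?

A2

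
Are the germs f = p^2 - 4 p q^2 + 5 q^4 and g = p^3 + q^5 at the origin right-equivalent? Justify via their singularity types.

The Hessian of f at 0 has rank 1. Corank 1: A-series; mu = 3 gives A_3. The Hessian of g at 0 has rank 0. Corank 2; j^3 = p^3 is a perfect cube, so E-series; the 5-jet and mu = 8 give E_8. f is A_3 but g is E_8, hence not right-equivalent.

No.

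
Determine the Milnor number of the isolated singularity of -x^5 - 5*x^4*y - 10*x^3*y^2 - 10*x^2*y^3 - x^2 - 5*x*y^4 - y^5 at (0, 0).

4

The Hessian of f at 0 is [[-2, 0], [0, 0]] with rank 1, so corank 1. A Groebner basis of the Jacobian ideal J(f) in C{x,y} is {y^4, x}; counting standard monomials gives mu = 4. Corank 1: A-series; mu = 4 gives A_4.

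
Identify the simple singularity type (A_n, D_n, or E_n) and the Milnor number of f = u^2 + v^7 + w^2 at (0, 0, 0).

Type A_{6}, Milnor number mu = 6.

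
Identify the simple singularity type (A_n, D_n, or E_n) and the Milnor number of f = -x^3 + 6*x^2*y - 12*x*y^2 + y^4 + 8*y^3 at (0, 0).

Type E_6, Milnor number mu = 6.

The Hessian of f at 0 is [[0, 0], [0, 0]] with rank 0, so corank 2. A Groebner basis of the Jacobian ideal J(f) in C{x,y} is {y^3, x^2 - 4*x*y + 4*y^2}; counting standard monomials gives mu = 6. Corank 2; j^3 = -(x - 2*y)^3 is a perfect cube, so E-series; the 4-jet and mu = 6 give E_6.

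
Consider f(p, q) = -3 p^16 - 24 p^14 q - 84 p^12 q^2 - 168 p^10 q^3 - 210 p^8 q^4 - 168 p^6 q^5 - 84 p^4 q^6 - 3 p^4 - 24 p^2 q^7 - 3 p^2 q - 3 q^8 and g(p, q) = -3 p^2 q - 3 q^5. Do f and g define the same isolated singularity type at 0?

No.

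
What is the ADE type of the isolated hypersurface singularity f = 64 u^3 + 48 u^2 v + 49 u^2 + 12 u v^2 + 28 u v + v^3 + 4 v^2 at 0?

A2

The Hessian of f at 0 has rank 1. Corank 1: A-series; mu = 2 gives A_2.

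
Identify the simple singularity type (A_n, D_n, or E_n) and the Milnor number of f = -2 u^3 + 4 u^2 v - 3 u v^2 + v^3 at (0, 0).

Type D_{4}, Milnor number mu = 4.

The Hessian of f at 0 has rank 0. Corank 2; j^3 = -(u - v)*(2*u^2 - 2*u*v + v^2) splits into three distinct lines over C (the quadratic factor has nonzero discriminant), so D_4.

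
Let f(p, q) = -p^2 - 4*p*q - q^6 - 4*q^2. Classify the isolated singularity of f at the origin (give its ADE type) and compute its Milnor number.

Type A_{5}, Milnor number mu = 5.

The Hessian of f at 0 has rank 1. Corank 1: A-series; mu = 5 gives A_5.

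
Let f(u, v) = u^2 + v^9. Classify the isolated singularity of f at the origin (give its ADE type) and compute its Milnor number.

Type A8, Milnor number mu = 8.

The Hessian of f at 0 has rank 1. Corank 1: A-series; mu = 8 gives A_8.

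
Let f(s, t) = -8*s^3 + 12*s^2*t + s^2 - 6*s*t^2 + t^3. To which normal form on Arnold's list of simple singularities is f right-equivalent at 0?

A2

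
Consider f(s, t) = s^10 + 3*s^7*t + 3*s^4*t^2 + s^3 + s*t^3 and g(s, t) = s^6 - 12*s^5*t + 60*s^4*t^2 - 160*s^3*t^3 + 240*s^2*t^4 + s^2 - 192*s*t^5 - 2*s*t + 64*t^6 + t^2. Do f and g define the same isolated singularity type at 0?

The Hessian of f at 0 has rank 0. Corank 2; j^3 = s^3 is a perfect cube, so E-series; the 4-jet and mu = 7 give E_7. The Hessian of g at 0 has rank 1. Corank 1: A-series; mu = 5 gives A_5. f is E_7 but g is A_5, hence not right-equivalent.

No.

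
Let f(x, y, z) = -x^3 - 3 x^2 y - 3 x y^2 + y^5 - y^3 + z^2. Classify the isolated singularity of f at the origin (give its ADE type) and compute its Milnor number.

The Hessian of f at 0 is [[0, 0, 0], [0, 0, 0], [0, 0, 2]] with rank 1, so corank 2. A Groebner basis of the Jacobian ideal J(f) in C{x,y,z} is {y^4, x^2 + 2*x*y + y^2, z}; counting standard monomials gives mu = 8. Corank 2; j^3 = -(x + y)^3 is a perfect cube, so E-series; the 5-jet and mu = 8 give E_8.

Type E_{8}, Milnor number mu = 8.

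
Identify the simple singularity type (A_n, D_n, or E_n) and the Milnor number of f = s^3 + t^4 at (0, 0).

Type E6, Milnor number mu = 6.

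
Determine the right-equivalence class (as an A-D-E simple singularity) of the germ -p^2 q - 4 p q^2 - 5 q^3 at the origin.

D_{4}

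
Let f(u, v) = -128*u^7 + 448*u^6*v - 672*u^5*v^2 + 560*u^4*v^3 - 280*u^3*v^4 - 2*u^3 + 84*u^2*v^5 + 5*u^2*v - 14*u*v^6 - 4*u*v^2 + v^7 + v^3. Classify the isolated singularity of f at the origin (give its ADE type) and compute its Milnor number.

Type D8, Milnor number mu = 8.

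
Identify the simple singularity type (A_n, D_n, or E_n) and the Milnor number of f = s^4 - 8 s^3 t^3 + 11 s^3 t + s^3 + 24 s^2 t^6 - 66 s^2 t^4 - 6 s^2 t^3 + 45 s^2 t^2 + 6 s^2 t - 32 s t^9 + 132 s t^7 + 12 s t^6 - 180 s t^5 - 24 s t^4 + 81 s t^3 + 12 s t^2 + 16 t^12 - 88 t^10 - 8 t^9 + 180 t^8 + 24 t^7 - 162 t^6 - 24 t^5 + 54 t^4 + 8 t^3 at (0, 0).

The Hessian of f at 0 is [[0, 0], [0, 0]] with rank 0, so corank 2. A Groebner basis of the Jacobian ideal J(f) in C{s,t} is {3*s^2 + 12*s*t + t^4 + t^3 + 12*t^2, s^3 + 30*s^2 + 120*s*t + 18*t^3 + 120*t^2, s^2*t - 9*s^2 - 36*s*t - 7*t^3 - 36*t^2, 2*s^2 + s*t^2 + 8*s*t + 8*t^3/3 + 8*t^2}; counting standard monomials gives mu = 7. Corank 2; j^3 = (s + 2*t)^3 is a perfect cube, so E-series; the 4-jet and mu = 7 give E_7.

Type E_7, Milnor number mu = 7.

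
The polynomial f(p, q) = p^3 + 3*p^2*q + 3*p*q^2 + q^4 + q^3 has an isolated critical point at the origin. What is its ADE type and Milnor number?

Type E_{6}, Milnor number mu = 6.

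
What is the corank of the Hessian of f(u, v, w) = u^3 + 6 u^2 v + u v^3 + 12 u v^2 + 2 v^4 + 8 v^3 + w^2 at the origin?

Hessian at 0 has rank 1.

2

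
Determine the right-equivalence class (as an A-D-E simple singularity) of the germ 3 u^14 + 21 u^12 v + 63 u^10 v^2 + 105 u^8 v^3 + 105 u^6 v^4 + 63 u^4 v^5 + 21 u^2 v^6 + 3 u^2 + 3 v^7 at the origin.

A_{6}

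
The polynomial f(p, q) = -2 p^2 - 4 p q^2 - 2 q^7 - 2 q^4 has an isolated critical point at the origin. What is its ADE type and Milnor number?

The Hessian of f at 0 has rank 1. Corank 1: A-series; mu = 6 gives A_6.

Type A_{6}, Milnor number mu = 6.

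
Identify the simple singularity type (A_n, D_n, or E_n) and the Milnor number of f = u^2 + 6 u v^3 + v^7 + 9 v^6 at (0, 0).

Type A_6, Milnor number mu = 6.

The Hessian of f at 0 is [[2, 0], [0, 0]] with rank 1, so corank 1. A Groebner basis of the Jacobian ideal J(f) in C{u,v} is {u/3 + v^3, u^2}; counting standard monomials gives mu = 6. Corank 1: A-series; mu = 6 gives A_6.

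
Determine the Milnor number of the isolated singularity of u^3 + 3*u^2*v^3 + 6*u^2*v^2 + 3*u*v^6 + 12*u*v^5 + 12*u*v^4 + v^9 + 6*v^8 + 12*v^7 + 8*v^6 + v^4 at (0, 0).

The Hessian of f at 0 is [[0, 0], [0, 0]] with rank 0, so corank 2. A Groebner basis of the Jacobian ideal J(f) in C{u,v} is {u^3, u^2*v, u^2/4 + u*v^2, v^3}; counting standard monomials gives mu = 6. Corank 2; j^3 = u^3 is a perfect cube, so E-series; the 4-jet and mu = 6 give E_6.

6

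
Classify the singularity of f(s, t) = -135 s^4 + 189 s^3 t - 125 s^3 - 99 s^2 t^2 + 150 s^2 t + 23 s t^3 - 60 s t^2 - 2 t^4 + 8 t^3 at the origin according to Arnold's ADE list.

E_7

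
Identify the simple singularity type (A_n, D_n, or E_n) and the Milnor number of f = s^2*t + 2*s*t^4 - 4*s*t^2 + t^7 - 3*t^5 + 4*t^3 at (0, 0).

The Hessian of f at 0 is [[0, 0], [0, 0]] with rank 0, so corank 2. A Groebner basis of the Jacobian ideal J(f) in C{s,t} is {s*t + t^4 - 2*t^2, s*t^2 - 2*t^3, s^2 - 9*s*t + 14*t^2}; counting standard monomials gives mu = 6. Corank 2; j^3 = t*(s - 2*t)^2 has shape L^2 M (L != M), so D-series; mu = 6 gives D_6.

Type D_6, Milnor number mu = 6.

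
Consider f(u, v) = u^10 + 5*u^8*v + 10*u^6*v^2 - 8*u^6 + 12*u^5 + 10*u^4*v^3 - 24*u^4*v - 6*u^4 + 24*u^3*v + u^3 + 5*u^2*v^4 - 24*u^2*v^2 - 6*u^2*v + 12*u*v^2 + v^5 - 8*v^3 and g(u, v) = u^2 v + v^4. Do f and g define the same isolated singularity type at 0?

No.

The Hessian of f at 0 has rank 0. Corank 2; j^3 = (u - 2*v)^3 is a perfect cube, so E-series; the 5-jet and mu = 8 give E_8. The Hessian of g at 0 has rank 0. Corank 2; j^3 = u^2*v has shape L^2 M (L != M), so D-series; mu = 5 gives D_5. f is E_8 but g is D_5, hence not right-equivalent.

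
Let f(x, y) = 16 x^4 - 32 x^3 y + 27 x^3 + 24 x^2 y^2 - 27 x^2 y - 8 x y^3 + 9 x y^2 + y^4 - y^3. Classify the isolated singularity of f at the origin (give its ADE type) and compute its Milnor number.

The Hessian of f at 0 is [[0, 0], [0, 0]] with rank 0, so corank 2. A Groebner basis of the Jacobian ideal J(f) in C{x,y} is {y^4, x*y^2 - 7*y^3/18, x^2 - 2*x*y/3 + y^2/9}; counting standard monomials gives mu = 6. Corank 2; j^3 = (3*x - y)^3 is a perfect cube, so E-series; the 4-jet and mu = 6 give E_6.

Type E_6, Milnor number mu = 6.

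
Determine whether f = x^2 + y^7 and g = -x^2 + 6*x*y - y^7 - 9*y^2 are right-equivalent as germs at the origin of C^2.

The Hessian of f at 0 has rank 1. Corank 1: A-series; mu = 6 gives A_6. The Hessian of g at 0 has rank 1. Corank 1: A-series; mu = 6 gives A_6. Both have type A_6, hence right-equivalent.

Yes.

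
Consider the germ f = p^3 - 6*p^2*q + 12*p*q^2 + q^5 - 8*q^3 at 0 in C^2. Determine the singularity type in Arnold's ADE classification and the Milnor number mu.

Type E_{8}, Milnor number mu = 8.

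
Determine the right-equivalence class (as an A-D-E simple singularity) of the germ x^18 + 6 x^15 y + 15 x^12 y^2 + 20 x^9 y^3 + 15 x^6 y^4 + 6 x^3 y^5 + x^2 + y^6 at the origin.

A_5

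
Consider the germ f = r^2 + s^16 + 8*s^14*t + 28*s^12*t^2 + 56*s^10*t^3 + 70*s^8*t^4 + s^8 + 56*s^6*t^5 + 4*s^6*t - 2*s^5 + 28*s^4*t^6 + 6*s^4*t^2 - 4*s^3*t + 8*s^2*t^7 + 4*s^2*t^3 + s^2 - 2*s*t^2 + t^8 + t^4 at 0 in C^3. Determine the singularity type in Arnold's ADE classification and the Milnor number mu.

The Hessian of f at 0 has rank 2. Corank 1: A-series; mu = 7 gives A_7.

Type A_7, Milnor number mu = 7.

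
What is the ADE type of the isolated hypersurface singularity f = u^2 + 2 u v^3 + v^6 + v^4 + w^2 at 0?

The Hessian of f at 0 has rank 2. Corank 1: A-series; mu = 3 gives A_3.

A_3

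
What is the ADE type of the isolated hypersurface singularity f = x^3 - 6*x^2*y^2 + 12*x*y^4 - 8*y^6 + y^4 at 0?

E_{6}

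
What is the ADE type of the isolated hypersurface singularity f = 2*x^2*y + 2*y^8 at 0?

D_{9}

The Hessian of f at 0 is [[0, 0], [0, 0]] with rank 0, so corank 2. A Groebner basis of the Jacobian ideal J(f) in C{x,y} is {x^2/8 + y^7, x^3, x*y}; counting standard monomials gives mu = 9. Corank 2; j^3 = 2*x^2*y has shape L^2 M (L != M), so D-series; mu = 9 gives D_9.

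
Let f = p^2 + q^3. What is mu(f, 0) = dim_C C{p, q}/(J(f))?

The Hessian of f at 0 is [[2, 0], [0, 0]] with rank 1, so corank 1. A Groebner basis of the Jacobian ideal J(f) in C{p,q} is {q^2, p}; counting standard monomials gives mu = 2. Corank 1: A-series; mu = 2 gives A_2.

2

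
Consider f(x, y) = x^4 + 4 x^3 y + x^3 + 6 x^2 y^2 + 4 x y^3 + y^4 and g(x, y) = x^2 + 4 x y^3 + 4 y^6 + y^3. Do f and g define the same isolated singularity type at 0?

No.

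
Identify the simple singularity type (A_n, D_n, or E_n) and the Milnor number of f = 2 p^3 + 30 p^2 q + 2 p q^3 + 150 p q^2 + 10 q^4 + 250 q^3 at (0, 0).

Type E7, Milnor number mu = 7.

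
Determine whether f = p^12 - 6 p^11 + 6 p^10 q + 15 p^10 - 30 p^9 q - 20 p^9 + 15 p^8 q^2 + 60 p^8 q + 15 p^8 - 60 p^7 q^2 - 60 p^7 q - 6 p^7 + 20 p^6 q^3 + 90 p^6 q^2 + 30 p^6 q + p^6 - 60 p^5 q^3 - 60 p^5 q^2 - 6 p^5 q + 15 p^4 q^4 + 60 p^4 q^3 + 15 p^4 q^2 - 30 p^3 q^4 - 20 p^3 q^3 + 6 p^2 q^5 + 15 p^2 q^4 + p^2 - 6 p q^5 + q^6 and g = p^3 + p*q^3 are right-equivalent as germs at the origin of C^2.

No.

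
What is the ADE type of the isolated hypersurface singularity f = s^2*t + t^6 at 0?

D_7

The Hessian of f at 0 has rank 0. Corank 2; j^3 = s^2*t has shape L^2 M (L != M), so D-series; mu = 7 gives D_7.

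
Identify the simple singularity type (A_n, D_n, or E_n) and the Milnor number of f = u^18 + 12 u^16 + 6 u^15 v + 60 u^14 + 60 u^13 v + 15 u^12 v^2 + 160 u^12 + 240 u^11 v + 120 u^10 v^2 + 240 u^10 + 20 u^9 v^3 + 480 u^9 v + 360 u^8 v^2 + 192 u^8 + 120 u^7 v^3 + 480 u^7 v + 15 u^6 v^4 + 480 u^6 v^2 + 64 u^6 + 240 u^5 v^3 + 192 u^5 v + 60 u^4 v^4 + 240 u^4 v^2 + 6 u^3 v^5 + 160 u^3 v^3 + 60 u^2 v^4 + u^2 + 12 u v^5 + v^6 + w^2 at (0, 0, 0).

Type A_{5}, Milnor number mu = 5.

The Hessian of f at 0 is [[2, 0, 0], [0, 0, 0], [0, 0, 2]] with rank 2, so corank 1. A Groebner basis of the Jacobian ideal J(f) in C{u,v,w} is {v^5, u, w}; counting standard monomials gives mu = 5. Corank 1: A-series; mu = 5 gives A_5.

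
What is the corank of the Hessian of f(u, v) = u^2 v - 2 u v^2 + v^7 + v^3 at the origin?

2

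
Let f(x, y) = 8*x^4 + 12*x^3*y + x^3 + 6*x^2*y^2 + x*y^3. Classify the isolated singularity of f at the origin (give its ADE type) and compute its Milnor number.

The Hessian of f at 0 is [[0, 0], [0, 0]] with rank 0, so corank 2. A Groebner basis of the Jacobian ideal J(f) in C{x,y} is {3*x^2/4 + y^4 + y^3/4, x^3, x^2*y - x^2/4 - y^3/12, x^2 + x*y^2 + y^3/3}; counting standard monomials gives mu = 7. Corank 2; j^3 = x^3 is a perfect cube, so E-series; the 4-jet and mu = 7 give E_7.

Type E7, Milnor number mu = 7.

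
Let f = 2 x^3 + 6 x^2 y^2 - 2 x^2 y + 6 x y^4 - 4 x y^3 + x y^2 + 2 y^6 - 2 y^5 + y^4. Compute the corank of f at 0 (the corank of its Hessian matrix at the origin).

Hessian at 0 has rank 0.

2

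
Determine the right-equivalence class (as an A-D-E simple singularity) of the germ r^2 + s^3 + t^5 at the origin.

E_8

The Hessian of f at 0 is [[0, 0, 0], [0, 0, 0], [0, 0, 2]] with rank 1, so corank 2. A Groebner basis of the Jacobian ideal J(f) in C{s,t,r} is {t^4, s^2, r}; counting standard monomials gives mu = 8. Corank 2; j^3 = s^3 is a perfect cube, so E-series; the 5-jet and mu = 8 give E_8.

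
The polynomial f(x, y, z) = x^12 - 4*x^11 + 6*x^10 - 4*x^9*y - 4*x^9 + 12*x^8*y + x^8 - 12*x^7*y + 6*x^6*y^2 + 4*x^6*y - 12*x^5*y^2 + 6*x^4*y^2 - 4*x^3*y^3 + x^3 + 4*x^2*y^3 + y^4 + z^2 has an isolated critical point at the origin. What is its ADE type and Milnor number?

The Hessian of f at 0 has rank 1. Corank 2; j^3 = x^3 is a perfect cube, so E-series; the 4-jet and mu = 6 give E_6.

Type E6, Milnor number mu = 6.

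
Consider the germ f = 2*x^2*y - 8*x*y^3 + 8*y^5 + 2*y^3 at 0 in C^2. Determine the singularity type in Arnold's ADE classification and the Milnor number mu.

Type D_4, Milnor number mu = 4.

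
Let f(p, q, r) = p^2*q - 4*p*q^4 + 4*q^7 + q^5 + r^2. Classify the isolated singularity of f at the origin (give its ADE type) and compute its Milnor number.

The Hessian of f at 0 has rank 1. Corank 2; j^3 = p^2*q has shape L^2 M (L != M), so D-series; mu = 6 gives D_6.

Type D6, Milnor number mu = 6.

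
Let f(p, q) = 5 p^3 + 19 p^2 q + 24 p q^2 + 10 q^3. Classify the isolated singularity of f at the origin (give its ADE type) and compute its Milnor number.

The Hessian of f at 0 is [[0, 0], [0, 0]] with rank 0, so corank 2. A Groebner basis of the Jacobian ideal J(f) in C{p,q} is {q^3, p^2 - 6*q^2, p*q + 3*q^2}; counting standard monomials gives mu = 4. Corank 2; j^3 = (p + q)*(5*p^2 + 14*p*q + 10*q^2) splits into three distinct lines over C (the quadratic factor has nonzero discriminant), so D_4.

Type D_{4}, Milnor number mu = 4.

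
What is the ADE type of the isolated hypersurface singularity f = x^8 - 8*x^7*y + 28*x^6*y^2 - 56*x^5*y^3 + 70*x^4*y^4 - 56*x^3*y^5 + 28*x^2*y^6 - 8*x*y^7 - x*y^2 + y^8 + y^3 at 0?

The Hessian of f at 0 is [[0, 0], [0, 0]] with rank 0, so corank 2. A Groebner basis of the Jacobian ideal J(f) in C{x,y} is {x^7 - y^2/8, y^3, x*y - y^2}; counting standard monomials gives mu = 9. Corank 2; j^3 = -y^2*(x - y) has shape L^2 M (L != M), so D-series; mu = 9 gives D_9.

D9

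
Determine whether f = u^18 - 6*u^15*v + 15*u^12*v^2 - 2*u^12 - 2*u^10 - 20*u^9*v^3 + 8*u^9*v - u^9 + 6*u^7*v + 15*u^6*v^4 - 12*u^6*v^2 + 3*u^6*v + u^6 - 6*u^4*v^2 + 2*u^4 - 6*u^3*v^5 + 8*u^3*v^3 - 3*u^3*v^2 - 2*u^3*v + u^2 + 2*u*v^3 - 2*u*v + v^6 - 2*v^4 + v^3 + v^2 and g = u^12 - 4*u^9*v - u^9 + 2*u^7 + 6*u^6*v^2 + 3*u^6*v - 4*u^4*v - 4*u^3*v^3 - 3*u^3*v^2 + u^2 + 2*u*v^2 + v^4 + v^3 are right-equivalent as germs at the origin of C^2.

The Hessian of f at 0 is [[2, -2], [-2, 2]] with rank 1, so corank 1. A Groebner basis of the Jacobian ideal J(f) in C{u,v} is {v^2, u - v}; counting standard monomials gives mu = 2. Corank 1: A-series; mu = 2 gives A_2. The Hessian of g at 0 is [[2, 0], [0, 0]] with rank 1, so corank 1. A Groebner basis of the Jacobian ideal J(g) in C{u,v} is {v^2, u}; counting standard monomials gives mu = 2. Corank 1: A-series; mu = 2 gives A_2. Both have type A_2, hence right-equivalent.

Yes.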